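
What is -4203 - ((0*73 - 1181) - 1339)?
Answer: -1683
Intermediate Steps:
-4203 - ((0*73 - 1181) - 1339) = -4203 - ((0 - 1181) - 1339) = -4203 - (-1181 - 1339) = -4203 - 1*(-2520) = -4203 + 2520 = -1683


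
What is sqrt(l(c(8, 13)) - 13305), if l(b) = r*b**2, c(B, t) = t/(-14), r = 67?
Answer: I*sqrt(2596457)/14 ≈ 115.1*I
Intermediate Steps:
c(B, t) = -t/14 (c(B, t) = t*(-1/14) = -t/14)
l(b) = 67*b**2
sqrt(l(c(8, 13)) - 13305) = sqrt(67*(-1/14*13)**2 - 13305) = sqrt(67*(-13/14)**2 - 13305) = sqrt(67*(169/196) - 13305) = sqrt(11323/196 - 13305) = sqrt(-2596457/196) = I*sqrt(2596457)/14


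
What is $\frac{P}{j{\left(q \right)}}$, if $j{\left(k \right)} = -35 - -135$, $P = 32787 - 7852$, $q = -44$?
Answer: $\frac{4987}{20} \approx 249.35$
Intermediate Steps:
$P = 24935$
$j{\left(k \right)} = 100$ ($j{\left(k \right)} = -35 + 135 = 100$)
$\frac{P}{j{\left(q \right)}} = \frac{24935}{100} = 24935 \cdot \frac{1}{100} = \frac{4987}{20}$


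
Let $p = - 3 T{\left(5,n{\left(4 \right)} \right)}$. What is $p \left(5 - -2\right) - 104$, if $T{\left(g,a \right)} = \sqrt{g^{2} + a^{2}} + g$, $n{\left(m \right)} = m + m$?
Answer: $-209 - 21 \sqrt{89} \approx -407.11$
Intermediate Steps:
$n{\left(m \right)} = 2 m$
$T{\left(g,a \right)} = g + \sqrt{a^{2} + g^{2}}$ ($T{\left(g,a \right)} = \sqrt{a^{2} + g^{2}} + g = g + \sqrt{a^{2} + g^{2}}$)
$p = -15 - 3 \sqrt{89}$ ($p = - 3 \left(5 + \sqrt{\left(2 \cdot 4\right)^{2} + 5^{2}}\right) = - 3 \left(5 + \sqrt{8^{2} + 25}\right) = - 3 \left(5 + \sqrt{64 + 25}\right) = - 3 \left(5 + \sqrt{89}\right) = -15 - 3 \sqrt{89} \approx -43.302$)
$p \left(5 - -2\right) - 104 = \left(-15 - 3 \sqrt{89}\right) \left(5 - -2\right) - 104 = \left(-15 - 3 \sqrt{89}\right) \left(5 + 2\right) - 104 = \left(-15 - 3 \sqrt{89}\right) 7 - 104 = \left(-105 - 21 \sqrt{89}\right) - 104 = -209 - 21 \sqrt{89}$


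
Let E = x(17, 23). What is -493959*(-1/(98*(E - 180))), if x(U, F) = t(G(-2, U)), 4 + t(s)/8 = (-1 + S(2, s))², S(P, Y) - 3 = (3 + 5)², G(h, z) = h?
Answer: 493959/3394328 ≈ 0.14552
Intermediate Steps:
S(P, Y) = 67 (S(P, Y) = 3 + (3 + 5)² = 3 + 8² = 3 + 64 = 67)
t(s) = 34816 (t(s) = -32 + 8*(-1 + 67)² = -32 + 8*66² = -32 + 8*4356 = -32 + 34848 = 34816)
x(U, F) = 34816
E = 34816
-493959*(-1/(98*(E - 180))) = -493959*(-1/(98*(34816 - 180))) = -493959/((-98*34636)) = -493959/(-3394328) = -493959*(-1/3394328) = 493959/3394328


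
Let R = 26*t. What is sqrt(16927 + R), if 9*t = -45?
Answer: sqrt(16797) ≈ 129.60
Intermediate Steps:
t = -5 (t = (1/9)*(-45) = -5)
R = -130 (R = 26*(-5) = -130)
sqrt(16927 + R) = sqrt(16927 - 130) = sqrt(16797)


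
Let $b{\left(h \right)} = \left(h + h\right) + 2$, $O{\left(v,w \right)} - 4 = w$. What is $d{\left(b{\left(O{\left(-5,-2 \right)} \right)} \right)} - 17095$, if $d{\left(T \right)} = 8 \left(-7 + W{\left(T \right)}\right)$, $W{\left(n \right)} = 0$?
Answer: $-17151$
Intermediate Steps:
$O{\left(v,w \right)} = 4 + w$
$b{\left(h \right)} = 2 + 2 h$ ($b{\left(h \right)} = 2 h + 2 = 2 + 2 h$)
$d{\left(T \right)} = -56$ ($d{\left(T \right)} = 8 \left(-7 + 0\right) = 8 \left(-7\right) = -56$)
$d{\left(b{\left(O{\left(-5,-2 \right)} \right)} \right)} - 17095 = -56 - 17095 = -17151$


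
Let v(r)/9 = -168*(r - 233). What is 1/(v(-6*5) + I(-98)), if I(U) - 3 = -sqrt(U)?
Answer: 397659/158132680379 + 7*I*sqrt(2)/158132680379 ≈ 2.5147e-6 + 6.2602e-11*I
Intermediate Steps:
v(r) = 352296 - 1512*r (v(r) = 9*(-168*(r - 233)) = 9*(-168*(-233 + r)) = 9*(39144 - 168*r) = 352296 - 1512*r)
I(U) = 3 - sqrt(U)
1/(v(-6*5) + I(-98)) = 1/((352296 - (-9072)*5) + (3 - sqrt(-98))) = 1/((352296 - 1512*(-30)) + (3 - 7*I*sqrt(2))) = 1/((352296 + 45360) + (3 - 7*I*sqrt(2))) = 1/(397656 + (3 - 7*I*sqrt(2))) = 1/(397659 - 7*I*sqrt(2))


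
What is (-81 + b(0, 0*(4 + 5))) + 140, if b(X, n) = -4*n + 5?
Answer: 64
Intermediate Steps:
b(X, n) = 5 - 4*n
(-81 + b(0, 0*(4 + 5))) + 140 = (-81 + (5 - 0*(4 + 5))) + 140 = (-81 + (5 - 0*9)) + 140 = (-81 + (5 - 4*0)) + 140 = (-81 + (5 + 0)) + 140 = (-81 + 5) + 140 = -76 + 140 = 64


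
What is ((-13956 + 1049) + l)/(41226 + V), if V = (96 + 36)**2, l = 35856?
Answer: 22949/58650 ≈ 0.39129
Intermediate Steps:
V = 17424 (V = 132**2 = 17424)
((-13956 + 1049) + l)/(41226 + V) = ((-13956 + 1049) + 35856)/(41226 + 17424) = (-12907 + 35856)/58650 = 22949*(1/58650) = 22949/58650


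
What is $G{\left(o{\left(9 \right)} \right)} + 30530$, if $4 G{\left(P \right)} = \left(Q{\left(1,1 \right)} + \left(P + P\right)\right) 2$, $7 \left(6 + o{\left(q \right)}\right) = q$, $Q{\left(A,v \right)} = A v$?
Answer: $\frac{427361}{14} \approx 30526.0$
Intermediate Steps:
$o{\left(q \right)} = -6 + \frac{q}{7}$
$G{\left(P \right)} = \frac{1}{2} + P$ ($G{\left(P \right)} = \frac{\left(1 \cdot 1 + \left(P + P\right)\right) 2}{4} = \frac{\left(1 + 2 P\right) 2}{4} = \frac{2 + 4 P}{4} = \frac{1}{2} + P$)
$G{\left(o{\left(9 \right)} \right)} + 30530 = \left(\frac{1}{2} + \left(-6 + \frac{1}{7} \cdot 9\right)\right) + 30530 = \left(\frac{1}{2} + \left(-6 + \frac{9}{7}\right)\right) + 30530 = \left(\frac{1}{2} - \frac{33}{7}\right) + 30530 = - \frac{59}{14} + 30530 = \frac{427361}{14}$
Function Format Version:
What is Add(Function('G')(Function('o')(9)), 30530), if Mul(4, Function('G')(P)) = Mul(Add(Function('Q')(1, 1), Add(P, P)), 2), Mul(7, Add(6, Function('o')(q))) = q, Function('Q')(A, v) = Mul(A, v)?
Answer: Rational(427361, 14) ≈ 30526.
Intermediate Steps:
Function('o')(q) = Add(-6, Mul(Rational(1, 7), q))
Function('G')(P) = Add(Rational(1, 2), P) (Function('G')(P) = Mul(Rational(1, 4), Mul(Add(Mul(1, 1), Add(P, P)), 2)) = Mul(Rational(1, 4), Mul(Add(1, Mul(2, P)), 2)) = Mul(Rational(1, 4), Add(2, Mul(4, P))) = Add(Rational(1, 2), P))
Add(Function('G')(Function('o')(9)), 30530) = Add(Add(Rational(1, 2), Add(-6, Mul(Rational(1, 7), 9))), 30530) = Add(Add(Rational(1, 2), Add(-6, Rational(9, 7))), 30530) = Add(Add(Rational(1, 2), Rational(-33, 7)), 30530) = Add(Rational(-59, 14), 30530) = Rational(427361, 14)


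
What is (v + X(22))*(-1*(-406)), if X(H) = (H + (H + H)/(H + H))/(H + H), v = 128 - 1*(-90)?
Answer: 1951845/22 ≈ 88720.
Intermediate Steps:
v = 218 (v = 128 + 90 = 218)
X(H) = (1 + H)/(2*H) (X(H) = (H + (2*H)/((2*H)))/((2*H)) = (H + (2*H)*(1/(2*H)))*(1/(2*H)) = (H + 1)*(1/(2*H)) = (1 + H)*(1/(2*H)) = (1 + H)/(2*H))
(v + X(22))*(-1*(-406)) = (218 + (½)*(1 + 22)/22)*(-1*(-406)) = (218 + (½)*(1/22)*23)*406 = (218 + 23/44)*406 = (9615/44)*406 = 1951845/22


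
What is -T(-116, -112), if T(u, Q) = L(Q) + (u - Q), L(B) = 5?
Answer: -1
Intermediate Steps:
T(u, Q) = 5 + u - Q (T(u, Q) = 5 + (u - Q) = 5 + u - Q)
-T(-116, -112) = -(5 - 116 - 1*(-112)) = -(5 - 116 + 112) = -1*1 = -1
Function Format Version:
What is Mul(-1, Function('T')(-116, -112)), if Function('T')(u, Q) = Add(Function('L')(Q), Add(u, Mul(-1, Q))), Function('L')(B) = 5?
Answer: -1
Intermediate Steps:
Function('T')(u, Q) = Add(5, u, Mul(-1, Q)) (Function('T')(u, Q) = Add(5, Add(u, Mul(-1, Q))) = Add(5, u, Mul(-1, Q)))
Mul(-1, Function('T')(-116, -112)) = Mul(-1, Add(5, -116, Mul(-1, -112))) = Mul(-1, Add(5, -116, 112)) = Mul(-1, 1) = -1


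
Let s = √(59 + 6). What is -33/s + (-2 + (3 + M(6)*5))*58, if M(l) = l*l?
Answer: 10498 - 33*√65/65 ≈ 10494.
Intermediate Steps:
M(l) = l²
s = √65 ≈ 8.0623
-33/s + (-2 + (3 + M(6)*5))*58 = -33*√65/65 + (-2 + (3 + 6²*5))*58 = -33*√65/65 + (-2 + (3 + 36*5))*58 = -33*√65/65 + (-2 + (3 + 180))*58 = -33*√65/65 + (-2 + 183)*58 = -33*√65/65 + 181*58 = -33*√65/65 + 10498 = 10498 - 33*√65/65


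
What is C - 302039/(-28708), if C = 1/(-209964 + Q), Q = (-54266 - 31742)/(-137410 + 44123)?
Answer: 739497819679693/70287323880910 ≈ 10.521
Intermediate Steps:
Q = 86008/93287 (Q = -86008/(-93287) = -86008*(-1/93287) = 86008/93287 ≈ 0.92197)
C = -93287/19586825660 (C = 1/(-209964 + 86008/93287) = 1/(-19586825660/93287) = -93287/19586825660 ≈ -4.7627e-6)
C - 302039/(-28708) = -93287/19586825660 - 302039/(-28708) = -93287/19586825660 - 302039*(-1)/28708 = -93287/19586825660 - 1*(-302039/28708) = -93287/19586825660 + 302039/28708 = 739497819679693/70287323880910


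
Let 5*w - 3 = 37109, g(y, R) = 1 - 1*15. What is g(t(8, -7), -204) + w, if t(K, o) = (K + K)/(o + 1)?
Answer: 37042/5 ≈ 7408.4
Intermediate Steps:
t(K, o) = 2*K/(1 + o) (t(K, o) = (2*K)/(1 + o) = 2*K/(1 + o))
g(y, R) = -14 (g(y, R) = 1 - 15 = -14)
w = 37112/5 (w = 3/5 + (1/5)*37109 = 3/5 + 37109/5 = 37112/5 ≈ 7422.4)
g(t(8, -7), -204) + w = -14 + 37112/5 = 37042/5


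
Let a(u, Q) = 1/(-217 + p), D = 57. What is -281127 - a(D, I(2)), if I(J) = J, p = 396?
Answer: -50321734/179 ≈ -2.8113e+5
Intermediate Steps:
a(u, Q) = 1/179 (a(u, Q) = 1/(-217 + 396) = 1/179)
-281127 - a(D, I(2)) = -281127 - 1*1/179 = -281127 - 1/179 = -50321734/179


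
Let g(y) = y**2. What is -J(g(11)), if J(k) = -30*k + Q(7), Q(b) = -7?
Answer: 3637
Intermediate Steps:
J(k) = -7 - 30*k (J(k) = -30*k - 7 = -7 - 30*k)
-J(g(11)) = -(-7 - 30*11**2) = -(-7 - 30*121) = -(-7 - 3630) = -1*(-3637) = 3637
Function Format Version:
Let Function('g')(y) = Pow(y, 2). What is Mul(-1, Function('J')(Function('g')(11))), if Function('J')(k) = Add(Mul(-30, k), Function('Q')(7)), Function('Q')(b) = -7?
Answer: 3637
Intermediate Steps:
Function('J')(k) = Add(-7, Mul(-30, k)) (Function('J')(k) = Add(Mul(-30, k), -7) = Add(-7, Mul(-30, k)))
Mul(-1, Function('J')(Function('g')(11))) = Mul(-1, Add(-7, Mul(-30, Pow(11, 2)))) = Mul(-1, Add(-7, Mul(-30, 121))) = Mul(-1, Add(-7, -3630)) = Mul(-1, -3637) = 3637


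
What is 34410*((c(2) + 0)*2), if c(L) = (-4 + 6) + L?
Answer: 275280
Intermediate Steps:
c(L) = 2 + L
34410*((c(2) + 0)*2) = 34410*(((2 + 2) + 0)*2) = 34410*((4 + 0)*2) = 34410*(4*2) = 34410*8 = 275280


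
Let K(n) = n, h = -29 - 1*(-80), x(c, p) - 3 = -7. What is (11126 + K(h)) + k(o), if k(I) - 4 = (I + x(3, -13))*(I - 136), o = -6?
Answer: 12601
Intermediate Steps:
x(c, p) = -4 (x(c, p) = 3 - 7 = -4)
h = 51 (h = -29 + 80 = 51)
k(I) = 4 + (-136 + I)*(-4 + I) (k(I) = 4 + (I - 4)*(I - 136) = 4 + (-4 + I)*(-136 + I) = 4 + (-136 + I)*(-4 + I))
(11126 + K(h)) + k(o) = (11126 + 51) + (548 + (-6)**2 - 140*(-6)) = 11177 + (548 + 36 + 840) = 11177 + 1424 = 12601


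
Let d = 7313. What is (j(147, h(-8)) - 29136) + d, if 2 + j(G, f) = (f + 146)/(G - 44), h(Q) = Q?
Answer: -2247837/103 ≈ -21824.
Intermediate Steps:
j(G, f) = -2 + (146 + f)/(-44 + G) (j(G, f) = -2 + (f + 146)/(G - 44) = -2 + (146 + f)/(-44 + G))
(j(147, h(-8)) - 29136) + d = ((234 - 8 - 2*147)/(-44 + 147) - 29136) + 7313 = ((234 - 8 - 294)/103 - 29136) + 7313 = ((1/103)*(-68) - 29136) + 7313 = (-68/103 - 29136) + 7313 = -3001076/103 + 7313 = -2247837/103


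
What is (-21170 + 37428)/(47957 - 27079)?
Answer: 739/949 ≈ 0.77871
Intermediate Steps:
(-21170 + 37428)/(47957 - 27079) = 16258/20878 = 16258*(1/20878) = 739/949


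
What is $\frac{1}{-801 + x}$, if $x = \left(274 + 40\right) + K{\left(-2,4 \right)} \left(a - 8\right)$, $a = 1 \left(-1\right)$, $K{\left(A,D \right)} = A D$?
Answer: $- \frac{1}{415} \approx -0.0024096$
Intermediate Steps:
$a = -1$
$x = 386$ ($x = \left(274 + 40\right) + \left(-2\right) 4 \left(-1 - 8\right) = 314 - -72 = 314 + 72 = 386$)
$\frac{1}{-801 + x} = \frac{1}{-801 + 386} = \frac{1}{-415} = - \frac{1}{415}$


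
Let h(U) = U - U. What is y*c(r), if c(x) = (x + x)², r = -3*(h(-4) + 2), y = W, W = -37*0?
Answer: 0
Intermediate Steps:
h(U) = 0
W = 0
y = 0
r = -6 (r = -3*(0 + 2) = -3*2 = -6)
c(x) = 4*x² (c(x) = (2*x)² = 4*x²)
y*c(r) = 0*(4*(-6)²) = 0*(4*36) = 0*144 = 0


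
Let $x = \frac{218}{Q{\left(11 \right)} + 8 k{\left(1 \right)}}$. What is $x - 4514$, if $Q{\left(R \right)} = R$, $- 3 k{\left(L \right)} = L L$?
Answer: $- \frac{112196}{25} \approx -4487.8$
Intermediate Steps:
$k{\left(L \right)} = - \frac{L^{2}}{3}$ ($k{\left(L \right)} = - \frac{L L}{3} = - \frac{L^{2}}{3}$)
$x = \frac{654}{25}$ ($x = \frac{218}{11 + 8 \left(- \frac{1^{2}}{3}\right)} = \frac{218}{11 + 8 \left(\left(- \frac{1}{3}\right) 1\right)} = \frac{218}{11 + 8 \left(- \frac{1}{3}\right)} = \frac{218}{11 - \frac{8}{3}} = \frac{218}{\frac{25}{3}} = 218 \cdot \frac{3}{25} = \frac{654}{25} \approx 26.16$)
$x - 4514 = \frac{654}{25} - 4514 = - \frac{112196}{25}$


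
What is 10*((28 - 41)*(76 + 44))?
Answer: -15600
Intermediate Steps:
10*((28 - 41)*(76 + 44)) = 10*(-13*120) = 10*(-1560) = -15600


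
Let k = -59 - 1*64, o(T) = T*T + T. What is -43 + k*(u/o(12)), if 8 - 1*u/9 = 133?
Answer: 43889/52 ≈ 844.02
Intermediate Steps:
u = -1125 (u = 72 - 9*133 = 72 - 1197 = -1125)
o(T) = T + T² (o(T) = T² + T = T + T²)
k = -123 (k = -59 - 64 = -123)
-43 + k*(u/o(12)) = -43 - (-138375)/(12*(1 + 12)) = -43 - (-138375)/(12*13) = -43 - (-138375)/156 = -43 - 123*(-375/52) = -43 + 46125/52 = 43889/52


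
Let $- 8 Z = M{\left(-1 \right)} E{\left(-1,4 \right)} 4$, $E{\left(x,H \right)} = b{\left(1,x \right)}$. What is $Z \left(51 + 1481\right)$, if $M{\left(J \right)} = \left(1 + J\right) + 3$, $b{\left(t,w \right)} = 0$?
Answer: $0$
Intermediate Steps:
$E{\left(x,H \right)} = 0$
$M{\left(J \right)} = 4 + J$
$Z = 0$ ($Z = - \frac{\left(4 - 1\right) 0 \cdot 4}{8} = - \frac{3 \cdot 0 \cdot 4}{8} = - \frac{0 \cdot 4}{8} = \left(- \frac{1}{8}\right) 0 = 0$)
$Z \left(51 + 1481\right) = 0 \left(51 + 1481\right) = 0 \cdot 1532 = 0$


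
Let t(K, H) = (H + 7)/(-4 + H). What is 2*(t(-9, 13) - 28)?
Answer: -464/9 ≈ -51.556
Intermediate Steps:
t(K, H) = (7 + H)/(-4 + H)
2*(t(-9, 13) - 28) = 2*((7 + 13)/(-4 + 13) - 28) = 2*(20/9 - 28) = 2*(-232/9) = -464/9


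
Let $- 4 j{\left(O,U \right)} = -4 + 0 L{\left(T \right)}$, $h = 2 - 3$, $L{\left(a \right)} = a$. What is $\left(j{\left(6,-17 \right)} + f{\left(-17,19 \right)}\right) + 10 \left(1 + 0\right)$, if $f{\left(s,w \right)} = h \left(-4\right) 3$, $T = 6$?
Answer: $23$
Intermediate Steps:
$h = -1$ ($h = 2 - 3 = -1$)
$j{\left(O,U \right)} = 1$ ($j{\left(O,U \right)} = - \frac{-4 + 0 \cdot 6}{4} = - \frac{-4 + 0}{4} = \left(- \frac{1}{4}\right) \left(-4\right) = 1$)
$f{\left(s,w \right)} = 12$ ($f{\left(s,w \right)} = \left(-1\right) \left(-4\right) 3 = 4 \cdot 3 = 12$)
$\left(j{\left(6,-17 \right)} + f{\left(-17,19 \right)}\right) + 10 \left(1 + 0\right) = \left(1 + 12\right) + 10 \left(1 + 0\right) = 13 + 10 \cdot 1 = 13 + 10 = 23$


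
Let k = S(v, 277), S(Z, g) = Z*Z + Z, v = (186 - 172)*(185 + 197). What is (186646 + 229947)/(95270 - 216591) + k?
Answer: 3470562946499/121321 ≈ 2.8606e+7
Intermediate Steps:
v = 5348 (v = 14*382 = 5348)
S(Z, g) = Z + Z**2 (S(Z, g) = Z**2 + Z = Z + Z**2)
k = 28606452 (k = 5348*(1 + 5348) = 5348*5349 = 28606452)
(186646 + 229947)/(95270 - 216591) + k = (186646 + 229947)/(95270 - 216591) + 28606452 = 416593/(-121321) + 28606452 = 416593*(-1/121321) + 28606452 = -416593/121321 + 28606452 = 3470562946499/121321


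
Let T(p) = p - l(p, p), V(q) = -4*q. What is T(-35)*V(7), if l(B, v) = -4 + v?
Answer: -112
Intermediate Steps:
T(p) = 4 (T(p) = p - (-4 + p) = p + (4 - p) = 4)
T(-35)*V(7) = 4*(-4*7) = 4*(-28) = -112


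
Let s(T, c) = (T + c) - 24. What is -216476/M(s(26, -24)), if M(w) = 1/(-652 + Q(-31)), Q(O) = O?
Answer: 147853108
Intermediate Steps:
s(T, c) = -24 + T + c
M(w) = -1/683 (M(w) = 1/(-652 - 31) = 1/(-683) = -1/683)
-216476/M(s(26, -24)) = -216476/(-1/683) = -216476*(-683) = 147853108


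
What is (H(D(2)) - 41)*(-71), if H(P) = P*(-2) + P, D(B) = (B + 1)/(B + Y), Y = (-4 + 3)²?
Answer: 2982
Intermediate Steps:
Y = 1 (Y = (-1)² = 1)
D(B) = 1 (D(B) = (B + 1)/(B + 1) = (1 + B)/(1 + B) = 1)
H(P) = -P (H(P) = -2*P + P = -P)
(H(D(2)) - 41)*(-71) = (-1*1 - 41)*(-71) = (-1 - 41)*(-71) = -42*(-71) = 2982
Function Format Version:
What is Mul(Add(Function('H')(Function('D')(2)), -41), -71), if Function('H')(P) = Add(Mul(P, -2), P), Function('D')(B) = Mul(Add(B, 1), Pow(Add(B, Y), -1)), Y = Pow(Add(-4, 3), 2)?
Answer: 2982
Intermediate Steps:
Y = 1 (Y = Pow(-1, 2) = 1)
Function('D')(B) = 1 (Function('D')(B) = Mul(Add(B, 1), Pow(Add(B, 1), -1)) = Mul(Add(1, B), Pow(Add(1, B), -1)) = 1)
Function('H')(P) = Mul(-1, P) (Function('H')(P) = Add(Mul(-2, P), P) = Mul(-1, P))
Mul(Add(Function('H')(Function('D')(2)), -41), -71) = Mul(Add(Mul(-1, 1), -41), -71) = Mul(Add(-1, -41), -71) = Mul(-42, -71) = 2982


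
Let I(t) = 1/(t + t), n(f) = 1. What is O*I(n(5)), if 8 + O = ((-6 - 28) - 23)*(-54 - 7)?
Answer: 3469/2 ≈ 1734.5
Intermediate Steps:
I(t) = 1/(2*t)
O = 3469 (O = -8 + ((-6 - 28) - 23)*(-54 - 7) = -8 + (-34 - 23)*(-61) = -8 - 57*(-61) = -8 + 3477 = 3469)
O*I(n(5)) = 3469*((1/2)/1) = 3469*((1/2)*1) = 3469*(1/2) = 3469/2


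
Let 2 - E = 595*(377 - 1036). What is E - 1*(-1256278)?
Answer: 1648385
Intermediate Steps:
E = 392107 (E = 2 - 595*(377 - 1036) = 2 - 595*(-659) = 2 - 1*(-392105) = 2 + 392105 = 392107)
E - 1*(-1256278) = 392107 - 1*(-1256278) = 392107 + 1256278 = 1648385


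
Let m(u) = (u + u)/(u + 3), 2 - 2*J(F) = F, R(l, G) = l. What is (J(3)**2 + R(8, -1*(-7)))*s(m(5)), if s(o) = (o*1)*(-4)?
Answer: -165/4 ≈ -41.250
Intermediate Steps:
J(F) = 1 - F/2
m(u) = 2*u/(3 + u) (m(u) = (2*u)/(3 + u) = 2*u/(3 + u))
s(o) = -4*o (s(o) = o*(-4) = -4*o)
(J(3)**2 + R(8, -1*(-7)))*s(m(5)) = ((1 - 1/2*3)**2 + 8)*(-8*5/(3 + 5)) = ((1 - 3/2)**2 + 8)*(-8*5/8) = ((-1/2)**2 + 8)*(-8*5/8) = (1/4 + 8)*(-4*5/4) = (33/4)*(-5) = -165/4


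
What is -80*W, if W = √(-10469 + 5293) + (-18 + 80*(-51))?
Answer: 327840 - 160*I*√1294 ≈ 3.2784e+5 - 5755.6*I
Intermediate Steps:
W = -4098 + 2*I*√1294 (W = √(-5176) + (-18 - 4080) = 2*I*√1294 - 4098 = -4098 + 2*I*√1294 ≈ -4098.0 + 71.944*I)
-80*W = -80*(-4098 + 2*I*√1294) = 327840 - 160*I*√1294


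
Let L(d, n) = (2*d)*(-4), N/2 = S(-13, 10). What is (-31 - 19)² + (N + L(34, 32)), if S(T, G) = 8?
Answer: 2244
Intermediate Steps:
N = 16 (N = 2*8 = 16)
L(d, n) = -8*d
(-31 - 19)² + (N + L(34, 32)) = (-31 - 19)² + (16 - 8*34) = (-50)² + (16 - 272) = 2500 - 256 = 2244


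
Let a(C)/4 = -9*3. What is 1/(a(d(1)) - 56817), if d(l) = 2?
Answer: -1/56925 ≈ -1.7567e-5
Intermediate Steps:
a(C) = -108 (a(C) = 4*(-9*3) = 4*(-27) = -108)
1/(a(d(1)) - 56817) = 1/(-108 - 56817) = 1/(-56925) = -1/56925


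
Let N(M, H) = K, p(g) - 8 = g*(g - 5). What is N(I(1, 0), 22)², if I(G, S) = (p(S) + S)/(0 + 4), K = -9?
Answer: 81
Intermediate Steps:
p(g) = 8 + g*(-5 + g) (p(g) = 8 + g*(g - 5) = 8 + g*(-5 + g))
I(G, S) = 2 - S + S²/4 (I(G, S) = ((8 + S² - 5*S) + S)/(0 + 4) = (8 + S² - 4*S)/4 = (8 + S² - 4*S)*(¼) = 2 - S + S²/4)
N(M, H) = -9
N(I(1, 0), 22)² = (-9)² = 81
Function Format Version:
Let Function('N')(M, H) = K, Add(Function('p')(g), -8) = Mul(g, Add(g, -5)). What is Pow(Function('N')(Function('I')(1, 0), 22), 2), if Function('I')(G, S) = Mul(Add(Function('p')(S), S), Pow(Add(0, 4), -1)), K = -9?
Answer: 81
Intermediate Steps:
Function('p')(g) = Add(8, Mul(g, Add(-5, g))) (Function('p')(g) = Add(8, Mul(g, Add(g, -5))) = Add(8, Mul(g, Add(-5, g))))
Function('I')(G, S) = Add(2, Mul(-1, S), Mul(Rational(1, 4), Pow(S, 2))) (Function('I')(G, S) = Mul(Add(Add(8, Pow(S, 2), Mul(-5, S)), S), Pow(Add(0, 4), -1)) = Mul(Add(8, Pow(S, 2), Mul(-4, S)), Pow(4, -1)) = Mul(Add(8, Pow(S, 2), Mul(-4, S)), Rational(1, 4)) = Add(2, Mul(-1, S), Mul(Rational(1, 4), Pow(S, 2))))
Function('N')(M, H) = -9
Pow(Function('N')(Function('I')(1, 0), 22), 2) = Pow(-9, 2) = 81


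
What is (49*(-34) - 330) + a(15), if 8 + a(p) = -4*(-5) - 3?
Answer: -1987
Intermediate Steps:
a(p) = 9 (a(p) = -8 + (-4*(-5) - 3) = -8 + (20 - 3) = -8 + 17 = 9)
(49*(-34) - 330) + a(15) = (49*(-34) - 330) + 9 = (-1666 - 330) + 9 = -1996 + 9 = -1987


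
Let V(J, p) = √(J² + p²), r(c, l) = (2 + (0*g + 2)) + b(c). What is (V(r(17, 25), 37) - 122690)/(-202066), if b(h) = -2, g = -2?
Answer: 61345/101033 - √1373/202066 ≈ 0.60699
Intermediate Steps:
r(c, l) = 2 (r(c, l) = (2 + (0*(-2) + 2)) - 2 = (2 + (0 + 2)) - 2 = (2 + 2) - 2 = 4 - 2 = 2)
(V(r(17, 25), 37) - 122690)/(-202066) = (√(2² + 37²) - 122690)/(-202066) = (√(4 + 1369) - 122690)*(-1/202066) = (√1373 - 122690)*(-1/202066) = (-122690 + √1373)*(-1/202066) = 61345/101033 - √1373/202066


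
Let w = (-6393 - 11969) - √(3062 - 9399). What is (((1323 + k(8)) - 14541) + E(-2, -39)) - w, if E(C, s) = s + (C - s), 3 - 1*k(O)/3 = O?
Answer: 5127 + I*√6337 ≈ 5127.0 + 79.605*I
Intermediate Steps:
k(O) = 9 - 3*O
w = -18362 - I*√6337 (w = -18362 - √(-6337) = -18362 - I*√6337 ≈ -18362.0 - 79.605*I)
E(C, s) = C
(((1323 + k(8)) - 14541) + E(-2, -39)) - w = (((1323 + (9 - 3*8)) - 14541) - 2) - (-18362 - I*√6337) = (((1323 + (9 - 24)) - 14541) - 2) + (18362 + I*√6337) = (((1323 - 15) - 14541) - 2) + (18362 + I*√6337) = ((1308 - 14541) - 2) + (18362 + I*√6337) = (-13233 - 2) + (18362 + I*√6337) = -13235 + (18362 + I*√6337) = 5127 + I*√6337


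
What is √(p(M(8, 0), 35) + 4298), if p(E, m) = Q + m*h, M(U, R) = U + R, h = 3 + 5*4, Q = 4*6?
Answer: √5127 ≈ 71.603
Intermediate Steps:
Q = 24
h = 23 (h = 3 + 20 = 23)
M(U, R) = R + U
p(E, m) = 24 + 23*m (p(E, m) = 24 + m*23 = 24 + 23*m)
√(p(M(8, 0), 35) + 4298) = √((24 + 23*35) + 4298) = √((24 + 805) + 4298) = √(829 + 4298) = √5127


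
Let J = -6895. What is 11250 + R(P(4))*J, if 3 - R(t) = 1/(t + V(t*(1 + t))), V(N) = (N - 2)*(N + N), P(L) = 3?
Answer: -2285810/243 ≈ -9406.6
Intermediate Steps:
V(N) = 2*N*(-2 + N) (V(N) = (-2 + N)*(2*N) = 2*N*(-2 + N))
R(t) = 3 - 1/(t + 2*t*(1 + t)*(-2 + t*(1 + t))) (R(t) = 3 - 1/(t + 2*(t*(1 + t))*(-2 + t*(1 + t))) = 3 - 1/(t + 2*t*(1 + t)*(-2 + t*(1 + t))))
11250 + R(P(4))*J = 11250 + ((-1 + 3*3 + 6*3*(1 + 3)*(-2 + 3*(1 + 3)))/(3*(1 + 2*(1 + 3)*(-2 + 3*(1 + 3)))))*(-6895) = 11250 + ((-1 + 9 + 6*3*4*(-2 + 3*4))/(3*(1 + 2*4*(-2 + 3*4))))*(-6895) = 11250 + ((-1 + 9 + 6*3*4*(-2 + 12))/(3*(1 + 2*4*(-2 + 12))))*(-6895) = 11250 + ((-1 + 9 + 6*3*4*10)/(3*(1 + 2*4*10)))*(-6895) = 11250 + ((-1 + 9 + 720)/(3*(1 + 80)))*(-6895) = 11250 + ((⅓)*728/81)*(-6895) = 11250 + ((⅓)*(1/81)*728)*(-6895) = 11250 + (728/243)*(-6895) = 11250 - 5019560/243 = -2285810/243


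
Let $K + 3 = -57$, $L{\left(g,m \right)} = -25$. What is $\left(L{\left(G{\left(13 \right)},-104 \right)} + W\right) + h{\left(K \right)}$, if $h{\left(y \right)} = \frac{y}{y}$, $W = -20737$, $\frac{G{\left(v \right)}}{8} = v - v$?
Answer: $-20761$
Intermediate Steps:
$G{\left(v \right)} = 0$ ($G{\left(v \right)} = 8 \left(v - v\right) = 8 \cdot 0 = 0$)
$K = -60$ ($K = -3 - 57 = -60$)
$h{\left(y \right)} = 1$
$\left(L{\left(G{\left(13 \right)},-104 \right)} + W\right) + h{\left(K \right)} = \left(-25 - 20737\right) + 1 = -20762 + 1 = -20761$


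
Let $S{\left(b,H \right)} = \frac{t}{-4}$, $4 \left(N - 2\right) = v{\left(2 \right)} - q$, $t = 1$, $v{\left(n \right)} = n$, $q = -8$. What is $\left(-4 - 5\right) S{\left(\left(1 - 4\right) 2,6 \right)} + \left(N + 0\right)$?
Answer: $\frac{27}{4} \approx 6.75$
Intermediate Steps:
$N = \frac{9}{2}$ ($N = 2 + \frac{2 - -8}{4} = 2 + \frac{2 + 8}{4} = 2 + \frac{1}{4} \cdot 10 = 2 + \frac{5}{2} = \frac{9}{2} \approx 4.5$)
$S{\left(b,H \right)} = - \frac{1}{4}$ ($S{\left(b,H \right)} = 1 \frac{1}{-4} = 1 \left(- \frac{1}{4}\right) = - \frac{1}{4}$)
$\left(-4 - 5\right) S{\left(\left(1 - 4\right) 2,6 \right)} + \left(N + 0\right) = \left(-4 - 5\right) \left(- \frac{1}{4}\right) + \left(\frac{9}{2} + 0\right) = \left(-4 - 5\right) \left(- \frac{1}{4}\right) + \frac{9}{2} = \left(-9\right) \left(- \frac{1}{4}\right) + \frac{9}{2} = \frac{9}{4} + \frac{9}{2} = \frac{27}{4}$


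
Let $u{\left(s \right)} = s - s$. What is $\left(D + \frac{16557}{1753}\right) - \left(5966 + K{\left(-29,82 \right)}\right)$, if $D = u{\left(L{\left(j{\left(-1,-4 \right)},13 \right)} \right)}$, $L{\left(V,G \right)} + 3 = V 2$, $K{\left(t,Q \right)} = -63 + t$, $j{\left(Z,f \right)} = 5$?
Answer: $- \frac{10280565}{1753} \approx -5864.6$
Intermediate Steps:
$L{\left(V,G \right)} = -3 + 2 V$ ($L{\left(V,G \right)} = -3 + V 2 = -3 + 2 V$)
$u{\left(s \right)} = 0$
$D = 0$
$\left(D + \frac{16557}{1753}\right) - \left(5966 + K{\left(-29,82 \right)}\right) = \left(0 + \frac{16557}{1753}\right) - 5874 = \left(0 + 16557 \cdot \frac{1}{1753}\right) - 5874 = \left(0 + \frac{16557}{1753}\right) + \left(-5966 + 92\right) = \frac{16557}{1753} - 5874 = - \frac{10280565}{1753}$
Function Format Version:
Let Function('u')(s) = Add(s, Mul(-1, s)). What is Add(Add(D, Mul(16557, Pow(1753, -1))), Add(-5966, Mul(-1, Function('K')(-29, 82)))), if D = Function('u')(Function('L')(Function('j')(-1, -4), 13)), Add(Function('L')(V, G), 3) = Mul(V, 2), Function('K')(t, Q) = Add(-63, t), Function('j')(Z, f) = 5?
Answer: Rational(-10280565, 1753) ≈ -5864.6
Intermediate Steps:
Function('L')(V, G) = Add(-3, Mul(2, V)) (Function('L')(V, G) = Add(-3, Mul(V, 2)) = Add(-3, Mul(2, V)))
Function('u')(s) = 0
D = 0
Add(Add(D, Mul(16557, Pow(1753, -1))), Add(-5966, Mul(-1, Function('K')(-29, 82)))) = Add(Add(0, Mul(16557, Pow(1753, -1))), Add(-5966, Mul(-1, Add(-63, -29)))) = Add(Add(0, Mul(16557, Rational(1, 1753))), Add(-5966, Mul(-1, -92))) = Add(Add(0, Rational(16557, 1753)), Add(-5966, 92)) = Add(Rational(16557, 1753), -5874) = Rational(-10280565, 1753)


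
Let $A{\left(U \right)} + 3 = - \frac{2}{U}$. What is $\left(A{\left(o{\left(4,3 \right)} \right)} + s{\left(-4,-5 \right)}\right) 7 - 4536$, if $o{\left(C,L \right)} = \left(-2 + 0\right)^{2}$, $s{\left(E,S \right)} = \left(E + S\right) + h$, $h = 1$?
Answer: $- \frac{9233}{2} \approx -4616.5$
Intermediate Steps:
$s{\left(E,S \right)} = 1 + E + S$ ($s{\left(E,S \right)} = \left(E + S\right) + 1 = 1 + E + S$)
$o{\left(C,L \right)} = 4$ ($o{\left(C,L \right)} = \left(-2\right)^{2} = 4$)
$A{\left(U \right)} = -3 - \frac{2}{U}$
$\left(A{\left(o{\left(4,3 \right)} \right)} + s{\left(-4,-5 \right)}\right) 7 - 4536 = \left(\left(-3 - \frac{2}{4}\right) - 8\right) 7 - 4536 = \left(\left(-3 - \frac{1}{2}\right) - 8\right) 7 - 4536 = \left(- \frac{7}{2} - 8\right) 7 - 4536 = \left(- \frac{23}{2}\right) 7 - 4536 = - \frac{161}{2} - 4536 = - \frac{9233}{2}$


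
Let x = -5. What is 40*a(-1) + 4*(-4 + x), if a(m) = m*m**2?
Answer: -76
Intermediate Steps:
a(m) = m**3
40*a(-1) + 4*(-4 + x) = 40*(-1)**3 + 4*(-4 - 5) = 40*(-1) + 4*(-9) = -40 - 36 = -76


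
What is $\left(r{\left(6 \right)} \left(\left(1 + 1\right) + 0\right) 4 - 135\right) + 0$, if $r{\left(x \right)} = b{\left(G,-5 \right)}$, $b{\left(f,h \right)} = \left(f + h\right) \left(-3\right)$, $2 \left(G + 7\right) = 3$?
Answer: $117$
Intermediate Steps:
$G = - \frac{11}{2}$ ($G = -7 + \frac{1}{2} \cdot 3 = -7 + \frac{3}{2} = - \frac{11}{2} \approx -5.5$)
$b{\left(f,h \right)} = - 3 f - 3 h$
$r{\left(x \right)} = \frac{63}{2}$ ($r{\left(x \right)} = \left(-3\right) \left(- \frac{11}{2}\right) - -15 = \frac{33}{2} + 15 = \frac{63}{2}$)
$\left(r{\left(6 \right)} \left(\left(1 + 1\right) + 0\right) 4 - 135\right) + 0 = \left(\frac{63 \left(\left(1 + 1\right) + 0\right)}{2} \cdot 4 - 135\right) + 0 = \left(\frac{63 \left(2 + 0\right)}{2} \cdot 4 - 135\right) + 0 = \left(\frac{63}{2} \cdot 2 \cdot 4 - 135\right) + 0 = \left(63 \cdot 4 - 135\right) + 0 = \left(252 - 135\right) + 0 = 117 + 0 = 117$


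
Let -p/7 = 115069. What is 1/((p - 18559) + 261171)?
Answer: -1/562871 ≈ -1.7766e-6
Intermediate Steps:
p = -805483 (p = -7*115069 = -805483)
1/((p - 18559) + 261171) = 1/((-805483 - 18559) + 261171) = 1/(-824042 + 261171) = 1/(-562871) = -1/562871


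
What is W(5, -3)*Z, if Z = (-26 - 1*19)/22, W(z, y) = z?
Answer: -225/22 ≈ -10.227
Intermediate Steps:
Z = -45/22 (Z = (-26 - 19)*(1/22) = -45*1/22 = -45/22 ≈ -2.0455)
W(5, -3)*Z = 5*(-45/22) = -225/22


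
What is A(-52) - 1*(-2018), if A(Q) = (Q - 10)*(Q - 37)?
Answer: 7536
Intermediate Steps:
A(Q) = (-37 + Q)*(-10 + Q) (A(Q) = (-10 + Q)*(-37 + Q) = (-37 + Q)*(-10 + Q))
A(-52) - 1*(-2018) = (370 + (-52)² - 47*(-52)) - 1*(-2018) = (370 + 2704 + 2444) + 2018 = 5518 + 2018 = 7536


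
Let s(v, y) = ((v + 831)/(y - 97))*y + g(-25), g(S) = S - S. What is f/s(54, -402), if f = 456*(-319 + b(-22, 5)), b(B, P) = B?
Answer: -12932084/59295 ≈ -218.10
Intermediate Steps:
g(S) = 0
s(v, y) = y*(831 + v)/(-97 + y) (s(v, y) = ((v + 831)/(y - 97))*y + 0 = ((831 + v)/(-97 + y))*y + 0 = y*(831 + v)/(-97 + y) + 0 = y*(831 + v)/(-97 + y))
f = -155496 (f = 456*(-319 - 22) = 456*(-341) = -155496)
f/s(54, -402) = -155496*(-(-97 - 402)/(402*(831 + 54))) = -155496/((-402*885/(-499))) = -155496/((-402*(-1/499)*885)) = -155496/355770/499 = -155496*499/355770 = -12932084/59295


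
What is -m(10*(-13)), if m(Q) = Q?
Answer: 130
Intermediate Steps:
-m(10*(-13)) = -10*(-13) = -1*(-130) = 130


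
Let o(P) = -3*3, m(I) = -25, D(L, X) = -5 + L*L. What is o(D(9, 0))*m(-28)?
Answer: 225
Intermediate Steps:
D(L, X) = -5 + L²
o(P) = -9
o(D(9, 0))*m(-28) = -9*(-25) = 225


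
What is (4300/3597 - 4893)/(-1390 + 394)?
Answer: 17595821/3582612 ≈ 4.9115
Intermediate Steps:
(4300/3597 - 4893)/(-1390 + 394) = (4300*(1/3597) - 4893)/(-996) = (4300/3597 - 4893)*(-1/996) = -17595821/3597*(-1/996) = 17595821/3582612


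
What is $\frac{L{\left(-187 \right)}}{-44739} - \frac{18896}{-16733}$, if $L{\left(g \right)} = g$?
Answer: $\frac{848517215}{748617687} \approx 1.1334$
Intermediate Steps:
$\frac{L{\left(-187 \right)}}{-44739} - \frac{18896}{-16733} = - \frac{187}{-44739} - \frac{18896}{-16733} = \left(-187\right) \left(- \frac{1}{44739}\right) - - \frac{18896}{16733} = \frac{187}{44739} + \frac{18896}{16733} = \frac{848517215}{748617687}$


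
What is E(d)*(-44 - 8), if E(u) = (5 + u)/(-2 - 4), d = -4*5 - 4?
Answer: -494/3 ≈ -164.67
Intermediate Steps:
d = -24 (d = -20 - 4 = -24)
E(u) = -⅚ - u/6 (E(u) = (5 + u)/(-6) = (5 + u)*(-⅙) = -⅚ - u/6)
E(d)*(-44 - 8) = (-⅚ - ⅙*(-24))*(-44 - 8) = (-⅚ + 4)*(-52) = (19/6)*(-52) = -494/3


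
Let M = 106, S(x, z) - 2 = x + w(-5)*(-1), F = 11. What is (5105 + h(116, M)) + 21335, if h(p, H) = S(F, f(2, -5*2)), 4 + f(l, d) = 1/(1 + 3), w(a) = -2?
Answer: 26455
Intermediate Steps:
f(l, d) = -15/4 (f(l, d) = -4 + 1/(1 + 3) = -4 + 1/4 = -4 + ¼ = -15/4)
S(x, z) = 4 + x (S(x, z) = 2 + (x - 2*(-1)) = 2 + (x + 2) = 2 + (2 + x) = 4 + x)
h(p, H) = 15 (h(p, H) = 4 + 11 = 15)
(5105 + h(116, M)) + 21335 = (5105 + 15) + 21335 = 5120 + 21335 = 26455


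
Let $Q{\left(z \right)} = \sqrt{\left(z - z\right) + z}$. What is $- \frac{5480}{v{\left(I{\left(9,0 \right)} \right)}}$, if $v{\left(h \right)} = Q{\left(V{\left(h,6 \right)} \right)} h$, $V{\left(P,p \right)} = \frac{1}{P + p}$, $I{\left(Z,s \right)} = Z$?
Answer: $- \frac{5480 \sqrt{15}}{9} \approx -2358.2$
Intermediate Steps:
$Q{\left(z \right)} = \sqrt{z}$ ($Q{\left(z \right)} = \sqrt{0 + z} = \sqrt{z}$)
$v{\left(h \right)} = h \sqrt{\frac{1}{6 + h}}$ ($v{\left(h \right)} = \sqrt{\frac{1}{h + 6}} h = \sqrt{\frac{1}{6 + h}} h = h \sqrt{\frac{1}{6 + h}}$)
$- \frac{5480}{v{\left(I{\left(9,0 \right)} \right)}} = - \frac{5480}{9 \sqrt{\frac{1}{6 + 9}}} = - \frac{5480}{9 \sqrt{\frac{1}{15}}} = - \frac{5480}{9 \frac{\sqrt{15}}{15}} = - \frac{5480}{\frac{3}{5} \sqrt{15}} = - 5480 \frac{\sqrt{15}}{9} = - \frac{5480 \sqrt{15}}{9}$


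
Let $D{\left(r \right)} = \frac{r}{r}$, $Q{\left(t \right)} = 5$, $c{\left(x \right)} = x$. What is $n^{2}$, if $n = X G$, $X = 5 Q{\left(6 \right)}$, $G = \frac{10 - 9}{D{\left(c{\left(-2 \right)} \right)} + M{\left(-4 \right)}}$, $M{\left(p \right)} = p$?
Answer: $\frac{625}{9} \approx 69.444$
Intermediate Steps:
$D{\left(r \right)} = 1$
$G = - \frac{1}{3}$ ($G = \frac{10 - 9}{1 - 4} = 1 \frac{1}{-3} = 1 \left(- \frac{1}{3}\right) = - \frac{1}{3} \approx -0.33333$)
$X = 25$ ($X = 5 \cdot 5 = 25$)
$n = - \frac{25}{3}$ ($n = 25 \left(- \frac{1}{3}\right) = - \frac{25}{3} \approx -8.3333$)
$n^{2} = \left(- \frac{25}{3}\right)^{2} = \frac{625}{9}$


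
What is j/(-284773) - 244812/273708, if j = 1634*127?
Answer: -10542932035/6495387357 ≈ -1.6231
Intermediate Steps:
j = 207518
j/(-284773) - 244812/273708 = 207518/(-284773) - 244812/273708 = 207518*(-1/284773) - 244812*1/273708 = -207518/284773 - 20401/22809 = -10542932035/6495387357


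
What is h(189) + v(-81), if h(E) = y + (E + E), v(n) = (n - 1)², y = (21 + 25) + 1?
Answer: 7149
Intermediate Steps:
y = 47 (y = 46 + 1 = 47)
v(n) = (-1 + n)²
h(E) = 47 + 2*E (h(E) = 47 + (E + E) = 47 + 2*E)
h(189) + v(-81) = (47 + 2*189) + (-1 - 81)² = (47 + 378) + (-82)² = 425 + 6724 = 7149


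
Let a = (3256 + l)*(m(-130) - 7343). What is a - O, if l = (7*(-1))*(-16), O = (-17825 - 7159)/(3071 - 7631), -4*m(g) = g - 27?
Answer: -4673816741/190 ≈ -2.4599e+7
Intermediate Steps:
m(g) = 27/4 - g/4 (m(g) = -(g - 27)/4 = -(-27 + g)/4 = 27/4 - g/4)
O = 1041/190 (O = -24984/(-4560) = -24984*(-1/4560) = 1041/190 ≈ 5.4790)
l = 112 (l = -7*(-16) = 112)
a = -24599030 (a = (3256 + 112)*((27/4 - ¼*(-130)) - 7343) = 3368*((27/4 + 65/2) - 7343) = 3368*(157/4 - 7343) = 3368*(-29215/4) = -24599030)
a - O = -24599030 - 1*1041/190 = -24599030 - 1041/190 = -4673816741/190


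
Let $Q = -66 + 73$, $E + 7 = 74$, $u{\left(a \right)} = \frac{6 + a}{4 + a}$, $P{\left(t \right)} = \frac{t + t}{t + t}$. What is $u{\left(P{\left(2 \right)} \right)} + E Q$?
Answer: $\frac{2352}{5} \approx 470.4$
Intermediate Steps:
$P{\left(t \right)} = 1$ ($P{\left(t \right)} = \frac{2 t}{2 t} = 2 t \frac{1}{2 t} = 1$)
$u{\left(a \right)} = \frac{6 + a}{4 + a}$
$E = 67$ ($E = -7 + 74 = 67$)
$Q = 7$
$u{\left(P{\left(2 \right)} \right)} + E Q = \frac{6 + 1}{4 + 1} + 67 \cdot 7 = \frac{1}{5} \cdot 7 + 469 = \frac{7}{5} + 469 = \frac{2352}{5}$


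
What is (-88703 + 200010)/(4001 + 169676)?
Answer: 15901/24811 ≈ 0.64089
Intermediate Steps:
(-88703 + 200010)/(4001 + 169676) = 111307/173677 = 111307*(1/173677) = 15901/24811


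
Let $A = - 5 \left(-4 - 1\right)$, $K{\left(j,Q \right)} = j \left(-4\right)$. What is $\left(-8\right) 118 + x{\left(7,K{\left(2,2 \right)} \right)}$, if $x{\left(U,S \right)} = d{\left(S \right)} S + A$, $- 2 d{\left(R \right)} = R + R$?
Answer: $-983$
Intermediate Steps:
$d{\left(R \right)} = - R$ ($d{\left(R \right)} = - \frac{R + R}{2} = - \frac{2 R}{2} = - R$)
$K{\left(j,Q \right)} = - 4 j$
$A = 25$ ($A = \left(-5\right) \left(-5\right) = 25$)
$x{\left(U,S \right)} = 25 - S^{2}$ ($x{\left(U,S \right)} = - S S + 25 = - S^{2} + 25 = 25 - S^{2}$)
$\left(-8\right) 118 + x{\left(7,K{\left(2,2 \right)} \right)} = \left(-8\right) 118 + \left(25 - \left(\left(-4\right) 2\right)^{2}\right) = -944 + \left(25 - \left(-8\right)^{2}\right) = -944 + \left(25 - 64\right) = -944 - 39 = -983$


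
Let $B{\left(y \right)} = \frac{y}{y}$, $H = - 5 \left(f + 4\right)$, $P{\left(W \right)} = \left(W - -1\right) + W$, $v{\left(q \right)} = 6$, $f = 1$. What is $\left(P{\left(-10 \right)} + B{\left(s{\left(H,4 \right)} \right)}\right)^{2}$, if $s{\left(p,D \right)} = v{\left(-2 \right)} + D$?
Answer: $324$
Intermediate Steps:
$P{\left(W \right)} = 1 + 2 W$ ($P{\left(W \right)} = \left(W + 1\right) + W = \left(1 + W\right) + W = 1 + 2 W$)
$H = -25$ ($H = - 5 \left(1 + 4\right) = \left(-5\right) 5 = -25$)
$s{\left(p,D \right)} = 6 + D$
$B{\left(y \right)} = 1$
$\left(P{\left(-10 \right)} + B{\left(s{\left(H,4 \right)} \right)}\right)^{2} = \left(\left(1 + 2 \left(-10\right)\right) + 1\right)^{2} = \left(\left(1 - 20\right) + 1\right)^{2} = \left(-19 + 1\right)^{2} = \left(-18\right)^{2} = 324$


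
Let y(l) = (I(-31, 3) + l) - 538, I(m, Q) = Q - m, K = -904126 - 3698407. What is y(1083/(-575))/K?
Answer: 290883/2646456475 ≈ 0.00010991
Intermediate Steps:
K = -4602533
y(l) = -504 + l (y(l) = ((3 - 1*(-31)) + l) - 538 = ((3 + 31) + l) - 538 = (34 + l) - 538 = -504 + l)
y(1083/(-575))/K = (-504 + 1083/(-575))/(-4602533) = (-504 + 1083*(-1/575))*(-1/4602533) = (-504 - 1083/575)*(-1/4602533) = -290883/575*(-1/4602533) = 290883/2646456475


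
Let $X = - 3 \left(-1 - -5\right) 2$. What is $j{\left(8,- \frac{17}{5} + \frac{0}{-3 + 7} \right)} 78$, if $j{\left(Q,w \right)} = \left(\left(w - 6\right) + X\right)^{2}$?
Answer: $\frac{2175342}{25} \approx 87014.0$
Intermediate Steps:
$X = -24$ ($X = - 3 \left(-1 + 5\right) 2 = \left(-3\right) 4 \cdot 2 = \left(-12\right) 2 = -24$)
$j{\left(Q,w \right)} = \left(-30 + w\right)^{2}$ ($j{\left(Q,w \right)} = \left(\left(w - 6\right) - 24\right)^{2} = \left(\left(-6 + w\right) - 24\right)^{2} = \left(-30 + w\right)^{2}$)
$j{\left(8,- \frac{17}{5} + \frac{0}{-3 + 7} \right)} 78 = \left(-30 + \left(- \frac{17}{5} + \frac{0}{-3 + 7}\right)\right)^{2} \cdot 78 = \left(-30 - \left(\frac{17}{5} + \frac{0}{4}\right)\right)^{2} \cdot 78 = \left(-30 + \left(- \frac{17}{5} + 0 \cdot \frac{1}{4}\right)\right)^{2} \cdot 78 = \left(-30 + \left(- \frac{17}{5} + 0\right)\right)^{2} \cdot 78 = \left(-30 - \frac{17}{5}\right)^{2} \cdot 78 = \left(- \frac{167}{5}\right)^{2} \cdot 78 = \frac{27889}{25} \cdot 78 = \frac{2175342}{25}$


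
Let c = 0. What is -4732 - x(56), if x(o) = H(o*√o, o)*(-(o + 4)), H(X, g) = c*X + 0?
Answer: -4732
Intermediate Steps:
H(X, g) = 0 (H(X, g) = 0*X + 0 = 0 + 0 = 0)
x(o) = 0 (x(o) = 0*(-(o + 4)) = 0*(-(4 + o)) = 0*(-4 - o) = 0)
-4732 - x(56) = -4732 - 1*0 = -4732 + 0 = -4732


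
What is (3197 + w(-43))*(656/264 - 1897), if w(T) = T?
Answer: -197184926/33 ≈ -5.9753e+6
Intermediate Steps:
(3197 + w(-43))*(656/264 - 1897) = (3197 - 43)*(656/264 - 1897) = 3154*(656*(1/264) - 1897) = 3154*(82/33 - 1897) = 3154*(-62519/33) = -197184926/33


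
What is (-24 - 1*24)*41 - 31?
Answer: -1999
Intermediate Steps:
(-24 - 1*24)*41 - 31 = (-24 - 24)*41 - 31 = -48*41 - 31 = -1968 - 31 = -1999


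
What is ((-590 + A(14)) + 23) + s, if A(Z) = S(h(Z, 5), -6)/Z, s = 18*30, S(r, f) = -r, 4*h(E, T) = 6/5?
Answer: -3783/140 ≈ -27.021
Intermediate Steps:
h(E, T) = 3/10 (h(E, T) = (6/5)/4 = (6*(⅕))/4 = (¼)*(6/5) = 3/10)
s = 540
A(Z) = -3/(10*Z) (A(Z) = (-1*3/10)/Z = -3/(10*Z))
((-590 + A(14)) + 23) + s = ((-590 - 3/10/14) + 23) + 540 = ((-590 - 3/10*1/14) + 23) + 540 = ((-590 - 3/140) + 23) + 540 = (-82603/140 + 23) + 540 = -79383/140 + 540 = -3783/140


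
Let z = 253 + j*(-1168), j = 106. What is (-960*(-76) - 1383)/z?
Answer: -23859/41185 ≈ -0.57931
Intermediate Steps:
z = -123555 (z = 253 + 106*(-1168) = 253 - 123808 = -123555)
(-960*(-76) - 1383)/z = (-960*(-76) - 1383)/(-123555) = (72960 - 1383)*(-1/123555) = 71577*(-1/123555) = -23859/41185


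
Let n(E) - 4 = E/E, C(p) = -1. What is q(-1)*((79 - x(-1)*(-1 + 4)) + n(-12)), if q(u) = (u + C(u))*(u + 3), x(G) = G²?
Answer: -324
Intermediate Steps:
n(E) = 5 (n(E) = 4 + E/E = 4 + 1 = 5)
q(u) = (-1 + u)*(3 + u) (q(u) = (u - 1)*(u + 3) = (-1 + u)*(3 + u))
q(-1)*((79 - x(-1)*(-1 + 4)) + n(-12)) = (-3 + (-1)² + 2*(-1))*((79 - (-1)²*(-1 + 4)) + 5) = (-3 + 1 - 2)*((79 - 3) + 5) = -4*((79 - 1*3) + 5) = -4*((79 - 3) + 5) = -4*(76 + 5) = -4*81 = -324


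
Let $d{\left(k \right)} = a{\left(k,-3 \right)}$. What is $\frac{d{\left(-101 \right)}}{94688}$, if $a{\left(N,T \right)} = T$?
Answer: $- \frac{3}{94688} \approx -3.1683 \cdot 10^{-5}$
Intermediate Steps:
$d{\left(k \right)} = -3$
$\frac{d{\left(-101 \right)}}{94688} = - \frac{3}{94688}$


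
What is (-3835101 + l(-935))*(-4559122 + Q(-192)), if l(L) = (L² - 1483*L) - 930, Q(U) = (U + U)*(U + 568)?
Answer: 7408967354706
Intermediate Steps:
Q(U) = 2*U*(568 + U) (Q(U) = (2*U)*(568 + U) = 2*U*(568 + U))
l(L) = -930 + L² - 1483*L
(-3835101 + l(-935))*(-4559122 + Q(-192)) = (-3835101 + (-930 + (-935)² - 1483*(-935)))*(-4559122 + 2*(-192)*(568 - 192)) = (-3835101 + (-930 + 874225 + 1386605))*(-4559122 + 2*(-192)*376) = (-3835101 + 2259900)*(-4559122 - 144384) = -1575201*(-4703506) = 7408967354706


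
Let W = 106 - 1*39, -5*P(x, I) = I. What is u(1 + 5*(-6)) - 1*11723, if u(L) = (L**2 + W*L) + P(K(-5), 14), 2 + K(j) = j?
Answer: -64139/5 ≈ -12828.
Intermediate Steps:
K(j) = -2 + j
P(x, I) = -I/5
W = 67 (W = 106 - 39 = 67)
u(L) = -14/5 + L**2 + 67*L (u(L) = (L**2 + 67*L) - 1/5*14 = (L**2 + 67*L) - 14/5 = -14/5 + L**2 + 67*L)
u(1 + 5*(-6)) - 1*11723 = (-14/5 + (1 + 5*(-6))**2 + 67*(1 + 5*(-6))) - 1*11723 = (-14/5 + (1 - 30)**2 + 67*(1 - 30)) - 11723 = (-14/5 + (-29)**2 + 67*(-29)) - 11723 = (-14/5 + 841 - 1943) - 11723 = -5524/5 - 11723 = -64139/5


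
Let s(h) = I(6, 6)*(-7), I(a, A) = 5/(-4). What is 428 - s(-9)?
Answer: 1677/4 ≈ 419.25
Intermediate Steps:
I(a, A) = -5/4 (I(a, A) = 5*(-¼) = -5/4)
s(h) = 35/4 (s(h) = -5/4*(-7) = 35/4)
428 - s(-9) = 428 - 1*35/4 = 428 - 35/4 = 1677/4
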